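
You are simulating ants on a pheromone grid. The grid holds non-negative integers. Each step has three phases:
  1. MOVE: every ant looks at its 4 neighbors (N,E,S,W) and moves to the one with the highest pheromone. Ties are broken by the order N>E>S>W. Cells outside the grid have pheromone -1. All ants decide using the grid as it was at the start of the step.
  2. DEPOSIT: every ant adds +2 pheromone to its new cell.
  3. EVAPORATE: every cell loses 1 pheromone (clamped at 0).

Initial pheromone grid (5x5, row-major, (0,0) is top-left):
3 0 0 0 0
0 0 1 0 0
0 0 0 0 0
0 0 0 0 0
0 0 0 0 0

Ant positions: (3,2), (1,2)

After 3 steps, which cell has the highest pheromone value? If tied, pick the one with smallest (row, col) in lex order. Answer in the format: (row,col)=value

Answer: (0,2)=1

Derivation:
Step 1: ant0:(3,2)->N->(2,2) | ant1:(1,2)->N->(0,2)
  grid max=2 at (0,0)
Step 2: ant0:(2,2)->N->(1,2) | ant1:(0,2)->E->(0,3)
  grid max=1 at (0,0)
Step 3: ant0:(1,2)->N->(0,2) | ant1:(0,3)->E->(0,4)
  grid max=1 at (0,2)
Final grid:
  0 0 1 0 1
  0 0 0 0 0
  0 0 0 0 0
  0 0 0 0 0
  0 0 0 0 0
Max pheromone 1 at (0,2)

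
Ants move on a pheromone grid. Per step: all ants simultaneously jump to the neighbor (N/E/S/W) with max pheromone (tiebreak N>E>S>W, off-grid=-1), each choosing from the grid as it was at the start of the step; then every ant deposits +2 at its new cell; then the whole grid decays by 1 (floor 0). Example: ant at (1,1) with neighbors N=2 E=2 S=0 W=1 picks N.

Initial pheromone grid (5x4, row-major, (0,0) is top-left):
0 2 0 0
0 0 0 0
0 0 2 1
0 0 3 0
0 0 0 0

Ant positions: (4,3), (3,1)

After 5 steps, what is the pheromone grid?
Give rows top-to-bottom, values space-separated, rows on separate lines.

After step 1: ants at (3,3),(3,2)
  0 1 0 0
  0 0 0 0
  0 0 1 0
  0 0 4 1
  0 0 0 0
After step 2: ants at (3,2),(2,2)
  0 0 0 0
  0 0 0 0
  0 0 2 0
  0 0 5 0
  0 0 0 0
After step 3: ants at (2,2),(3,2)
  0 0 0 0
  0 0 0 0
  0 0 3 0
  0 0 6 0
  0 0 0 0
After step 4: ants at (3,2),(2,2)
  0 0 0 0
  0 0 0 0
  0 0 4 0
  0 0 7 0
  0 0 0 0
After step 5: ants at (2,2),(3,2)
  0 0 0 0
  0 0 0 0
  0 0 5 0
  0 0 8 0
  0 0 0 0

0 0 0 0
0 0 0 0
0 0 5 0
0 0 8 0
0 0 0 0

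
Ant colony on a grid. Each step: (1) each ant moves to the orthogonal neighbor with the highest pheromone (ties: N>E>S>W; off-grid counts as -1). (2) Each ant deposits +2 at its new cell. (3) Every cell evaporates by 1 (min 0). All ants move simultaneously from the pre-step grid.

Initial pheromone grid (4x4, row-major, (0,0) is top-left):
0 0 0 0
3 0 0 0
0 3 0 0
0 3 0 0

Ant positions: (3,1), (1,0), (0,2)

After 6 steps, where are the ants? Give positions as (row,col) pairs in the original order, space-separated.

Step 1: ant0:(3,1)->N->(2,1) | ant1:(1,0)->N->(0,0) | ant2:(0,2)->E->(0,3)
  grid max=4 at (2,1)
Step 2: ant0:(2,1)->S->(3,1) | ant1:(0,0)->S->(1,0) | ant2:(0,3)->S->(1,3)
  grid max=3 at (1,0)
Step 3: ant0:(3,1)->N->(2,1) | ant1:(1,0)->N->(0,0) | ant2:(1,3)->N->(0,3)
  grid max=4 at (2,1)
Step 4: ant0:(2,1)->S->(3,1) | ant1:(0,0)->S->(1,0) | ant2:(0,3)->S->(1,3)
  grid max=3 at (1,0)
Step 5: ant0:(3,1)->N->(2,1) | ant1:(1,0)->N->(0,0) | ant2:(1,3)->N->(0,3)
  grid max=4 at (2,1)
Step 6: ant0:(2,1)->S->(3,1) | ant1:(0,0)->S->(1,0) | ant2:(0,3)->S->(1,3)
  grid max=3 at (1,0)

(3,1) (1,0) (1,3)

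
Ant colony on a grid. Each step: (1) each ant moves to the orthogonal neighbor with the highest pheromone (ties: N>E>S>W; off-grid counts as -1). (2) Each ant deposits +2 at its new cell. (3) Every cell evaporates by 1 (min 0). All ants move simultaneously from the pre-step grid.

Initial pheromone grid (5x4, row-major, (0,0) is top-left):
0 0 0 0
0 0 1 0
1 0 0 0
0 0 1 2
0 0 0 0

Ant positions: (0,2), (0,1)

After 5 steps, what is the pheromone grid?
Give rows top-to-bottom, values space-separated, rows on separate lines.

After step 1: ants at (1,2),(0,2)
  0 0 1 0
  0 0 2 0
  0 0 0 0
  0 0 0 1
  0 0 0 0
After step 2: ants at (0,2),(1,2)
  0 0 2 0
  0 0 3 0
  0 0 0 0
  0 0 0 0
  0 0 0 0
After step 3: ants at (1,2),(0,2)
  0 0 3 0
  0 0 4 0
  0 0 0 0
  0 0 0 0
  0 0 0 0
After step 4: ants at (0,2),(1,2)
  0 0 4 0
  0 0 5 0
  0 0 0 0
  0 0 0 0
  0 0 0 0
After step 5: ants at (1,2),(0,2)
  0 0 5 0
  0 0 6 0
  0 0 0 0
  0 0 0 0
  0 0 0 0

0 0 5 0
0 0 6 0
0 0 0 0
0 0 0 0
0 0 0 0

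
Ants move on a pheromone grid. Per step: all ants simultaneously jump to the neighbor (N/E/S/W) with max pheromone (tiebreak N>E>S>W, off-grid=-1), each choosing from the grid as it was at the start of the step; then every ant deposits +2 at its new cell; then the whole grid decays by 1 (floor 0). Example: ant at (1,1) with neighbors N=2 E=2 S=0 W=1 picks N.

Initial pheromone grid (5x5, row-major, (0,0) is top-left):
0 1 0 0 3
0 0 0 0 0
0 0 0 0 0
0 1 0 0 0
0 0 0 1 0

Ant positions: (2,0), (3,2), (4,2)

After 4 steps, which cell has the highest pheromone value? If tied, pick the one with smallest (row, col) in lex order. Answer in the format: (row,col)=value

Step 1: ant0:(2,0)->N->(1,0) | ant1:(3,2)->W->(3,1) | ant2:(4,2)->E->(4,3)
  grid max=2 at (0,4)
Step 2: ant0:(1,0)->N->(0,0) | ant1:(3,1)->N->(2,1) | ant2:(4,3)->N->(3,3)
  grid max=1 at (0,0)
Step 3: ant0:(0,0)->E->(0,1) | ant1:(2,1)->S->(3,1) | ant2:(3,3)->S->(4,3)
  grid max=2 at (3,1)
Step 4: ant0:(0,1)->E->(0,2) | ant1:(3,1)->N->(2,1) | ant2:(4,3)->N->(3,3)
  grid max=1 at (0,2)
Final grid:
  0 0 1 0 0
  0 0 0 0 0
  0 1 0 0 0
  0 1 0 1 0
  0 0 0 1 0
Max pheromone 1 at (0,2)

Answer: (0,2)=1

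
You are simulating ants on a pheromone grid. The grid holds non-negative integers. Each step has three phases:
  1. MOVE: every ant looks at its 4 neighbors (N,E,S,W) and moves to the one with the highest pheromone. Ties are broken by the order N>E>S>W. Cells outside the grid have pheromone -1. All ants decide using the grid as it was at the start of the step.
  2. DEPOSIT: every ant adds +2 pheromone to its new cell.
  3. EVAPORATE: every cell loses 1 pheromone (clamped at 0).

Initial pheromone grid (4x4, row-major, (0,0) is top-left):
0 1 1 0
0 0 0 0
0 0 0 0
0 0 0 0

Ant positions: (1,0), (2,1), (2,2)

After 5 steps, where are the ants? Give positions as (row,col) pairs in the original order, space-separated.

Step 1: ant0:(1,0)->N->(0,0) | ant1:(2,1)->N->(1,1) | ant2:(2,2)->N->(1,2)
  grid max=1 at (0,0)
Step 2: ant0:(0,0)->E->(0,1) | ant1:(1,1)->E->(1,2) | ant2:(1,2)->W->(1,1)
  grid max=2 at (1,1)
Step 3: ant0:(0,1)->S->(1,1) | ant1:(1,2)->W->(1,1) | ant2:(1,1)->E->(1,2)
  grid max=5 at (1,1)
Step 4: ant0:(1,1)->E->(1,2) | ant1:(1,1)->E->(1,2) | ant2:(1,2)->W->(1,1)
  grid max=6 at (1,1)
Step 5: ant0:(1,2)->W->(1,1) | ant1:(1,2)->W->(1,1) | ant2:(1,1)->E->(1,2)
  grid max=9 at (1,1)

(1,1) (1,1) (1,2)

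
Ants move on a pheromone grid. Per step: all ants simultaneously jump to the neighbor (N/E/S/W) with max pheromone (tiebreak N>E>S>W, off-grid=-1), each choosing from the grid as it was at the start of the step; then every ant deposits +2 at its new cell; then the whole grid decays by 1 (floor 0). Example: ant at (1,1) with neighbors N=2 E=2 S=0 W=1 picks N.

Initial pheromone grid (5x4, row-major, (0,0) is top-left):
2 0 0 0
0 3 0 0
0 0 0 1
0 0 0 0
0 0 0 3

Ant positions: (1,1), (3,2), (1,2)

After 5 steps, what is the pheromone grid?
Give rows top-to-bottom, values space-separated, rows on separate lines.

After step 1: ants at (0,1),(2,2),(1,1)
  1 1 0 0
  0 4 0 0
  0 0 1 0
  0 0 0 0
  0 0 0 2
After step 2: ants at (1,1),(1,2),(0,1)
  0 2 0 0
  0 5 1 0
  0 0 0 0
  0 0 0 0
  0 0 0 1
After step 3: ants at (0,1),(1,1),(1,1)
  0 3 0 0
  0 8 0 0
  0 0 0 0
  0 0 0 0
  0 0 0 0
After step 4: ants at (1,1),(0,1),(0,1)
  0 6 0 0
  0 9 0 0
  0 0 0 0
  0 0 0 0
  0 0 0 0
After step 5: ants at (0,1),(1,1),(1,1)
  0 7 0 0
  0 12 0 0
  0 0 0 0
  0 0 0 0
  0 0 0 0

0 7 0 0
0 12 0 0
0 0 0 0
0 0 0 0
0 0 0 0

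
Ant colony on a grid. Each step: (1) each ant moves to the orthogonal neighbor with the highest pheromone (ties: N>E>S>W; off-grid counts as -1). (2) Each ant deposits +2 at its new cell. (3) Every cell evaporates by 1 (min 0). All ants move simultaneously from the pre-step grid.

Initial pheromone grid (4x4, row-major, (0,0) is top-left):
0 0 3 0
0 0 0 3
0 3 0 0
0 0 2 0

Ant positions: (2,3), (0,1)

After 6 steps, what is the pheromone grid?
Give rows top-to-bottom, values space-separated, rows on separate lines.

After step 1: ants at (1,3),(0,2)
  0 0 4 0
  0 0 0 4
  0 2 0 0
  0 0 1 0
After step 2: ants at (0,3),(0,3)
  0 0 3 3
  0 0 0 3
  0 1 0 0
  0 0 0 0
After step 3: ants at (1,3),(1,3)
  0 0 2 2
  0 0 0 6
  0 0 0 0
  0 0 0 0
After step 4: ants at (0,3),(0,3)
  0 0 1 5
  0 0 0 5
  0 0 0 0
  0 0 0 0
After step 5: ants at (1,3),(1,3)
  0 0 0 4
  0 0 0 8
  0 0 0 0
  0 0 0 0
After step 6: ants at (0,3),(0,3)
  0 0 0 7
  0 0 0 7
  0 0 0 0
  0 0 0 0

0 0 0 7
0 0 0 7
0 0 0 0
0 0 0 0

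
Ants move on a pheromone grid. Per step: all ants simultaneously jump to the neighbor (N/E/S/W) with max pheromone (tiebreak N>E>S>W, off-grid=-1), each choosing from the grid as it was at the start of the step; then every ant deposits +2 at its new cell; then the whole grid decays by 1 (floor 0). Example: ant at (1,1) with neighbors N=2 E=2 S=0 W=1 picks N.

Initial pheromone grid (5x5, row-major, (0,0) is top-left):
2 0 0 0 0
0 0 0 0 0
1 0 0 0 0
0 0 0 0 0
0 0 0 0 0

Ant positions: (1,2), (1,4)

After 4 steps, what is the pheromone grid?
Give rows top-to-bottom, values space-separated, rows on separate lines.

After step 1: ants at (0,2),(0,4)
  1 0 1 0 1
  0 0 0 0 0
  0 0 0 0 0
  0 0 0 0 0
  0 0 0 0 0
After step 2: ants at (0,3),(1,4)
  0 0 0 1 0
  0 0 0 0 1
  0 0 0 0 0
  0 0 0 0 0
  0 0 0 0 0
After step 3: ants at (0,4),(0,4)
  0 0 0 0 3
  0 0 0 0 0
  0 0 0 0 0
  0 0 0 0 0
  0 0 0 0 0
After step 4: ants at (1,4),(1,4)
  0 0 0 0 2
  0 0 0 0 3
  0 0 0 0 0
  0 0 0 0 0
  0 0 0 0 0

0 0 0 0 2
0 0 0 0 3
0 0 0 0 0
0 0 0 0 0
0 0 0 0 0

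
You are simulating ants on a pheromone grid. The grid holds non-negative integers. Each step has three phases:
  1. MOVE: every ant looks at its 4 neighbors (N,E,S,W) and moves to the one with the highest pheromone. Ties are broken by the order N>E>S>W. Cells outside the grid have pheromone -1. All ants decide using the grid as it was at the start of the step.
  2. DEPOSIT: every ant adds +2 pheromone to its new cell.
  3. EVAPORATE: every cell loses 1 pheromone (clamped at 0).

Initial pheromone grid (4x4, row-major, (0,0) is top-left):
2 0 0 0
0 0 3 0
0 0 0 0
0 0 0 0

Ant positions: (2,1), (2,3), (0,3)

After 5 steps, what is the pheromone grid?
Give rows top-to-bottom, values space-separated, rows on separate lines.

After step 1: ants at (1,1),(1,3),(1,3)
  1 0 0 0
  0 1 2 3
  0 0 0 0
  0 0 0 0
After step 2: ants at (1,2),(1,2),(1,2)
  0 0 0 0
  0 0 7 2
  0 0 0 0
  0 0 0 0
After step 3: ants at (1,3),(1,3),(1,3)
  0 0 0 0
  0 0 6 7
  0 0 0 0
  0 0 0 0
After step 4: ants at (1,2),(1,2),(1,2)
  0 0 0 0
  0 0 11 6
  0 0 0 0
  0 0 0 0
After step 5: ants at (1,3),(1,3),(1,3)
  0 0 0 0
  0 0 10 11
  0 0 0 0
  0 0 0 0

0 0 0 0
0 0 10 11
0 0 0 0
0 0 0 0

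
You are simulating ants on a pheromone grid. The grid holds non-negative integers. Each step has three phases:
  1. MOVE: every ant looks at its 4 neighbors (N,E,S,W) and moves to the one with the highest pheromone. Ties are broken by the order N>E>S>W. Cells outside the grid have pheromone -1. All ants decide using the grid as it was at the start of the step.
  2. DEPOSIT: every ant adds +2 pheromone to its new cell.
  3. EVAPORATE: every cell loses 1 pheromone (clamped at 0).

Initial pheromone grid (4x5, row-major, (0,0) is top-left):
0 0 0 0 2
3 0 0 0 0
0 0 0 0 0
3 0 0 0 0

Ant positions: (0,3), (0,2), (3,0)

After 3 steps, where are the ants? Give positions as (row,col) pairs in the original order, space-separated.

Step 1: ant0:(0,3)->E->(0,4) | ant1:(0,2)->E->(0,3) | ant2:(3,0)->N->(2,0)
  grid max=3 at (0,4)
Step 2: ant0:(0,4)->W->(0,3) | ant1:(0,3)->E->(0,4) | ant2:(2,0)->N->(1,0)
  grid max=4 at (0,4)
Step 3: ant0:(0,3)->E->(0,4) | ant1:(0,4)->W->(0,3) | ant2:(1,0)->N->(0,0)
  grid max=5 at (0,4)

(0,4) (0,3) (0,0)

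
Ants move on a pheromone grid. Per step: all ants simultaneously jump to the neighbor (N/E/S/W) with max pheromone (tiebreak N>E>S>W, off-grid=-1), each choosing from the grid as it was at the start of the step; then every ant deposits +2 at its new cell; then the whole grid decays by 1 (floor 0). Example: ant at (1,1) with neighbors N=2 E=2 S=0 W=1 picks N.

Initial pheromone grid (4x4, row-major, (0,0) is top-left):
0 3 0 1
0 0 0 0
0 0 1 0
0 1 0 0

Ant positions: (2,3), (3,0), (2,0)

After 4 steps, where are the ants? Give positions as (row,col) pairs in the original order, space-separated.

Step 1: ant0:(2,3)->W->(2,2) | ant1:(3,0)->E->(3,1) | ant2:(2,0)->N->(1,0)
  grid max=2 at (0,1)
Step 2: ant0:(2,2)->N->(1,2) | ant1:(3,1)->N->(2,1) | ant2:(1,0)->N->(0,0)
  grid max=1 at (0,0)
Step 3: ant0:(1,2)->S->(2,2) | ant1:(2,1)->E->(2,2) | ant2:(0,0)->E->(0,1)
  grid max=4 at (2,2)
Step 4: ant0:(2,2)->N->(1,2) | ant1:(2,2)->N->(1,2) | ant2:(0,1)->E->(0,2)
  grid max=3 at (1,2)

(1,2) (1,2) (0,2)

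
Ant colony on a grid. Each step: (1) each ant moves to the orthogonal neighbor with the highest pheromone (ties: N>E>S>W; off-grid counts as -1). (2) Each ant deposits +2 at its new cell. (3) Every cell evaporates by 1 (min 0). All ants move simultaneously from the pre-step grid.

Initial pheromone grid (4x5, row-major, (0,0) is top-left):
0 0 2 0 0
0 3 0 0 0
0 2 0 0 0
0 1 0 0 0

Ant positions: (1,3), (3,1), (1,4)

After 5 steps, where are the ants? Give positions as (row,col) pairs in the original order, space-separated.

Step 1: ant0:(1,3)->N->(0,3) | ant1:(3,1)->N->(2,1) | ant2:(1,4)->N->(0,4)
  grid max=3 at (2,1)
Step 2: ant0:(0,3)->E->(0,4) | ant1:(2,1)->N->(1,1) | ant2:(0,4)->W->(0,3)
  grid max=3 at (1,1)
Step 3: ant0:(0,4)->W->(0,3) | ant1:(1,1)->S->(2,1) | ant2:(0,3)->E->(0,4)
  grid max=3 at (0,3)
Step 4: ant0:(0,3)->E->(0,4) | ant1:(2,1)->N->(1,1) | ant2:(0,4)->W->(0,3)
  grid max=4 at (0,3)
Step 5: ant0:(0,4)->W->(0,3) | ant1:(1,1)->S->(2,1) | ant2:(0,3)->E->(0,4)
  grid max=5 at (0,3)

(0,3) (2,1) (0,4)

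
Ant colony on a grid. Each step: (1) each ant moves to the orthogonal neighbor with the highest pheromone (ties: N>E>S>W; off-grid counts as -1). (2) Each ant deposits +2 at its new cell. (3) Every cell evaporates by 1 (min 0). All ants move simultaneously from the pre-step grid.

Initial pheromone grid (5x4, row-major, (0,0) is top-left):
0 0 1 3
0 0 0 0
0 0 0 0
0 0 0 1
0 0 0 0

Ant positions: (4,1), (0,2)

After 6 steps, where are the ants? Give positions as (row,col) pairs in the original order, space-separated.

Step 1: ant0:(4,1)->N->(3,1) | ant1:(0,2)->E->(0,3)
  grid max=4 at (0,3)
Step 2: ant0:(3,1)->N->(2,1) | ant1:(0,3)->S->(1,3)
  grid max=3 at (0,3)
Step 3: ant0:(2,1)->N->(1,1) | ant1:(1,3)->N->(0,3)
  grid max=4 at (0,3)
Step 4: ant0:(1,1)->N->(0,1) | ant1:(0,3)->S->(1,3)
  grid max=3 at (0,3)
Step 5: ant0:(0,1)->E->(0,2) | ant1:(1,3)->N->(0,3)
  grid max=4 at (0,3)
Step 6: ant0:(0,2)->E->(0,3) | ant1:(0,3)->W->(0,2)
  grid max=5 at (0,3)

(0,3) (0,2)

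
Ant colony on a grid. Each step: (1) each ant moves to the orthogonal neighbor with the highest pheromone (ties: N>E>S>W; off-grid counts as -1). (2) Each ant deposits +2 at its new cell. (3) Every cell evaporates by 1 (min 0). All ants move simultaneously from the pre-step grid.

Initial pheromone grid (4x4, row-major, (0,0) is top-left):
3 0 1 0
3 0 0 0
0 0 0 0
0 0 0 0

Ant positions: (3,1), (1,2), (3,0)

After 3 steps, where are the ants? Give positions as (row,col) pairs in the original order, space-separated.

Step 1: ant0:(3,1)->N->(2,1) | ant1:(1,2)->N->(0,2) | ant2:(3,0)->N->(2,0)
  grid max=2 at (0,0)
Step 2: ant0:(2,1)->W->(2,0) | ant1:(0,2)->E->(0,3) | ant2:(2,0)->N->(1,0)
  grid max=3 at (1,0)
Step 3: ant0:(2,0)->N->(1,0) | ant1:(0,3)->W->(0,2) | ant2:(1,0)->S->(2,0)
  grid max=4 at (1,0)

(1,0) (0,2) (2,0)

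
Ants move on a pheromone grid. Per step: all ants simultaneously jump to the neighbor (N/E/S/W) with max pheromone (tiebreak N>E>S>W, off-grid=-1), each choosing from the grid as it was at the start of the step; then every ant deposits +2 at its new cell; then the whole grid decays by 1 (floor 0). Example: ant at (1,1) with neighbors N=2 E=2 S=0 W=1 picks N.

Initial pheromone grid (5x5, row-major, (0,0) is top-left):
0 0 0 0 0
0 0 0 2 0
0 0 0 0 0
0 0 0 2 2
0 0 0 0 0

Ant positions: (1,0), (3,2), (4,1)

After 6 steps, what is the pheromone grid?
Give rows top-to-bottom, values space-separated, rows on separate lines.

After step 1: ants at (0,0),(3,3),(3,1)
  1 0 0 0 0
  0 0 0 1 0
  0 0 0 0 0
  0 1 0 3 1
  0 0 0 0 0
After step 2: ants at (0,1),(3,4),(2,1)
  0 1 0 0 0
  0 0 0 0 0
  0 1 0 0 0
  0 0 0 2 2
  0 0 0 0 0
After step 3: ants at (0,2),(3,3),(1,1)
  0 0 1 0 0
  0 1 0 0 0
  0 0 0 0 0
  0 0 0 3 1
  0 0 0 0 0
After step 4: ants at (0,3),(3,4),(0,1)
  0 1 0 1 0
  0 0 0 0 0
  0 0 0 0 0
  0 0 0 2 2
  0 0 0 0 0
After step 5: ants at (0,4),(3,3),(0,2)
  0 0 1 0 1
  0 0 0 0 0
  0 0 0 0 0
  0 0 0 3 1
  0 0 0 0 0
After step 6: ants at (1,4),(3,4),(0,3)
  0 0 0 1 0
  0 0 0 0 1
  0 0 0 0 0
  0 0 0 2 2
  0 0 0 0 0

0 0 0 1 0
0 0 0 0 1
0 0 0 0 0
0 0 0 2 2
0 0 0 0 0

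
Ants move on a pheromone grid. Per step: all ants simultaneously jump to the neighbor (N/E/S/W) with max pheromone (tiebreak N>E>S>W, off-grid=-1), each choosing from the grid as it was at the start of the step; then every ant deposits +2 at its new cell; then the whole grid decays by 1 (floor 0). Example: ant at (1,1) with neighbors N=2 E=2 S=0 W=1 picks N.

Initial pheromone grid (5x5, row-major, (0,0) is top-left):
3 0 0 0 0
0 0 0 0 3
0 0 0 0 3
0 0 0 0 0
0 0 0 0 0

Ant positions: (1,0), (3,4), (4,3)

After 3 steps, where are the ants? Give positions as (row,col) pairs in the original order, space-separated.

Step 1: ant0:(1,0)->N->(0,0) | ant1:(3,4)->N->(2,4) | ant2:(4,3)->N->(3,3)
  grid max=4 at (0,0)
Step 2: ant0:(0,0)->E->(0,1) | ant1:(2,4)->N->(1,4) | ant2:(3,3)->N->(2,3)
  grid max=3 at (0,0)
Step 3: ant0:(0,1)->W->(0,0) | ant1:(1,4)->S->(2,4) | ant2:(2,3)->E->(2,4)
  grid max=6 at (2,4)

(0,0) (2,4) (2,4)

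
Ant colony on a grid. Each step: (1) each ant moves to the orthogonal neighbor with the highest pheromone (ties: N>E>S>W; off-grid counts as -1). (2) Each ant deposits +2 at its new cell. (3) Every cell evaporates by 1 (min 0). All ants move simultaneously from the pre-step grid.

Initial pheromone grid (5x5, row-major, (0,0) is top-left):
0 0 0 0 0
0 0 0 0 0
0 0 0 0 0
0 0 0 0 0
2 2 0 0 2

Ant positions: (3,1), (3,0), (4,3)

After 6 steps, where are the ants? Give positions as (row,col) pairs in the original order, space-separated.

Step 1: ant0:(3,1)->S->(4,1) | ant1:(3,0)->S->(4,0) | ant2:(4,3)->E->(4,4)
  grid max=3 at (4,0)
Step 2: ant0:(4,1)->W->(4,0) | ant1:(4,0)->E->(4,1) | ant2:(4,4)->N->(3,4)
  grid max=4 at (4,0)
Step 3: ant0:(4,0)->E->(4,1) | ant1:(4,1)->W->(4,0) | ant2:(3,4)->S->(4,4)
  grid max=5 at (4,0)
Step 4: ant0:(4,1)->W->(4,0) | ant1:(4,0)->E->(4,1) | ant2:(4,4)->N->(3,4)
  grid max=6 at (4,0)
Step 5: ant0:(4,0)->E->(4,1) | ant1:(4,1)->W->(4,0) | ant2:(3,4)->S->(4,4)
  grid max=7 at (4,0)
Step 6: ant0:(4,1)->W->(4,0) | ant1:(4,0)->E->(4,1) | ant2:(4,4)->N->(3,4)
  grid max=8 at (4,0)

(4,0) (4,1) (3,4)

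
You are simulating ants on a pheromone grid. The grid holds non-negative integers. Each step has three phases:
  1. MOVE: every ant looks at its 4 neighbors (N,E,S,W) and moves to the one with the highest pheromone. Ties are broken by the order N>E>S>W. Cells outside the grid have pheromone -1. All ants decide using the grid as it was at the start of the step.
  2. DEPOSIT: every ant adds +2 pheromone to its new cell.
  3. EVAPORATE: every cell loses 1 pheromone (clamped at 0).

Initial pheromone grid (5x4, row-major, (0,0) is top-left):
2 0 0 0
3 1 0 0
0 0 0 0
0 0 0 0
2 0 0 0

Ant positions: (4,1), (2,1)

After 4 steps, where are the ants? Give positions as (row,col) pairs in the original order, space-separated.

Step 1: ant0:(4,1)->W->(4,0) | ant1:(2,1)->N->(1,1)
  grid max=3 at (4,0)
Step 2: ant0:(4,0)->N->(3,0) | ant1:(1,1)->W->(1,0)
  grid max=3 at (1,0)
Step 3: ant0:(3,0)->S->(4,0) | ant1:(1,0)->E->(1,1)
  grid max=3 at (4,0)
Step 4: ant0:(4,0)->N->(3,0) | ant1:(1,1)->W->(1,0)
  grid max=3 at (1,0)

(3,0) (1,0)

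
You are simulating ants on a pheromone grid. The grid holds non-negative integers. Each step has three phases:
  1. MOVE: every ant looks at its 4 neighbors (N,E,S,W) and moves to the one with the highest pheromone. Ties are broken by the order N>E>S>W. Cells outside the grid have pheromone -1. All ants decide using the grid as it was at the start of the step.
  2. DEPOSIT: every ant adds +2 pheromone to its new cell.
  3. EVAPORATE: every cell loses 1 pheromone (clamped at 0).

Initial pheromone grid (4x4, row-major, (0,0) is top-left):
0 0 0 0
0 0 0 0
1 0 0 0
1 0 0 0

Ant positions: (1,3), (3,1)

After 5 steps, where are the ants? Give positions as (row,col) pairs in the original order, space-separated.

Step 1: ant0:(1,3)->N->(0,3) | ant1:(3,1)->W->(3,0)
  grid max=2 at (3,0)
Step 2: ant0:(0,3)->S->(1,3) | ant1:(3,0)->N->(2,0)
  grid max=1 at (1,3)
Step 3: ant0:(1,3)->N->(0,3) | ant1:(2,0)->S->(3,0)
  grid max=2 at (3,0)
Step 4: ant0:(0,3)->S->(1,3) | ant1:(3,0)->N->(2,0)
  grid max=1 at (1,3)
Step 5: ant0:(1,3)->N->(0,3) | ant1:(2,0)->S->(3,0)
  grid max=2 at (3,0)

(0,3) (3,0)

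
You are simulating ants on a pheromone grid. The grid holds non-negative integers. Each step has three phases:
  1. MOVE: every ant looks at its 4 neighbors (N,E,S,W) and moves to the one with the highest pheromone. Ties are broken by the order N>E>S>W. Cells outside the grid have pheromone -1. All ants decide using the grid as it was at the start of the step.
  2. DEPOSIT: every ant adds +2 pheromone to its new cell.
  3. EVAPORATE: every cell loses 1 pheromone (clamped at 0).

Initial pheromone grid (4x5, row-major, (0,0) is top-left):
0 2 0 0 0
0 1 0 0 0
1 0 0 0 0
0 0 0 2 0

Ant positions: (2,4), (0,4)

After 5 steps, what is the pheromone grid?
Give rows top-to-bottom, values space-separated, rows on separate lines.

After step 1: ants at (1,4),(1,4)
  0 1 0 0 0
  0 0 0 0 3
  0 0 0 0 0
  0 0 0 1 0
After step 2: ants at (0,4),(0,4)
  0 0 0 0 3
  0 0 0 0 2
  0 0 0 0 0
  0 0 0 0 0
After step 3: ants at (1,4),(1,4)
  0 0 0 0 2
  0 0 0 0 5
  0 0 0 0 0
  0 0 0 0 0
After step 4: ants at (0,4),(0,4)
  0 0 0 0 5
  0 0 0 0 4
  0 0 0 0 0
  0 0 0 0 0
After step 5: ants at (1,4),(1,4)
  0 0 0 0 4
  0 0 0 0 7
  0 0 0 0 0
  0 0 0 0 0

0 0 0 0 4
0 0 0 0 7
0 0 0 0 0
0 0 0 0 0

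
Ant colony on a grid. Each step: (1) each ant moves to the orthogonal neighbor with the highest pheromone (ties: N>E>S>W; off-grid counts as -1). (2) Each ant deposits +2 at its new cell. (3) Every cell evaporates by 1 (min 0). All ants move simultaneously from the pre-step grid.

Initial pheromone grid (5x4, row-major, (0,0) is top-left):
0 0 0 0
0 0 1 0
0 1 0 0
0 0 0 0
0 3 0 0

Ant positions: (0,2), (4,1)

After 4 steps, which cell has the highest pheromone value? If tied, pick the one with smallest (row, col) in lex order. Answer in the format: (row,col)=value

Answer: (4,1)=3

Derivation:
Step 1: ant0:(0,2)->S->(1,2) | ant1:(4,1)->N->(3,1)
  grid max=2 at (1,2)
Step 2: ant0:(1,2)->N->(0,2) | ant1:(3,1)->S->(4,1)
  grid max=3 at (4,1)
Step 3: ant0:(0,2)->S->(1,2) | ant1:(4,1)->N->(3,1)
  grid max=2 at (1,2)
Step 4: ant0:(1,2)->N->(0,2) | ant1:(3,1)->S->(4,1)
  grid max=3 at (4,1)
Final grid:
  0 0 1 0
  0 0 1 0
  0 0 0 0
  0 0 0 0
  0 3 0 0
Max pheromone 3 at (4,1)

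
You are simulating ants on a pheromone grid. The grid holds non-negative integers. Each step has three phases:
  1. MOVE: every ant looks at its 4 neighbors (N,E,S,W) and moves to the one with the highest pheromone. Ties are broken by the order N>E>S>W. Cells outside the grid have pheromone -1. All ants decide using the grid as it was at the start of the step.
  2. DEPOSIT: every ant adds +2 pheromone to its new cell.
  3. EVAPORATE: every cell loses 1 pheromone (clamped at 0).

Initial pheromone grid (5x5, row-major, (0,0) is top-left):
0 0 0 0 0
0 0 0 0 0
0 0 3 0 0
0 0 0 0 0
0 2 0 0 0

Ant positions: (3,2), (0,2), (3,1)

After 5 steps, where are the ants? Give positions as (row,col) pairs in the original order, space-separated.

Step 1: ant0:(3,2)->N->(2,2) | ant1:(0,2)->E->(0,3) | ant2:(3,1)->S->(4,1)
  grid max=4 at (2,2)
Step 2: ant0:(2,2)->N->(1,2) | ant1:(0,3)->E->(0,4) | ant2:(4,1)->N->(3,1)
  grid max=3 at (2,2)
Step 3: ant0:(1,2)->S->(2,2) | ant1:(0,4)->S->(1,4) | ant2:(3,1)->S->(4,1)
  grid max=4 at (2,2)
Step 4: ant0:(2,2)->N->(1,2) | ant1:(1,4)->N->(0,4) | ant2:(4,1)->N->(3,1)
  grid max=3 at (2,2)
Step 5: ant0:(1,2)->S->(2,2) | ant1:(0,4)->S->(1,4) | ant2:(3,1)->S->(4,1)
  grid max=4 at (2,2)

(2,2) (1,4) (4,1)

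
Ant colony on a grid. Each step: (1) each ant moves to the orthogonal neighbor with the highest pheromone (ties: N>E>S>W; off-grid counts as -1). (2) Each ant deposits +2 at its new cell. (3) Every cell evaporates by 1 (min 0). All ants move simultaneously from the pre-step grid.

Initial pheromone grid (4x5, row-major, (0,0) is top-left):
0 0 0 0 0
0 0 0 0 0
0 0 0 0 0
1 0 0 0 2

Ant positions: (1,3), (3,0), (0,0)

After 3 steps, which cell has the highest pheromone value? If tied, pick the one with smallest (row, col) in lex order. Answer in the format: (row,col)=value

Step 1: ant0:(1,3)->N->(0,3) | ant1:(3,0)->N->(2,0) | ant2:(0,0)->E->(0,1)
  grid max=1 at (0,1)
Step 2: ant0:(0,3)->E->(0,4) | ant1:(2,0)->N->(1,0) | ant2:(0,1)->E->(0,2)
  grid max=1 at (0,2)
Step 3: ant0:(0,4)->S->(1,4) | ant1:(1,0)->N->(0,0) | ant2:(0,2)->E->(0,3)
  grid max=1 at (0,0)
Final grid:
  1 0 0 1 0
  0 0 0 0 1
  0 0 0 0 0
  0 0 0 0 0
Max pheromone 1 at (0,0)

Answer: (0,0)=1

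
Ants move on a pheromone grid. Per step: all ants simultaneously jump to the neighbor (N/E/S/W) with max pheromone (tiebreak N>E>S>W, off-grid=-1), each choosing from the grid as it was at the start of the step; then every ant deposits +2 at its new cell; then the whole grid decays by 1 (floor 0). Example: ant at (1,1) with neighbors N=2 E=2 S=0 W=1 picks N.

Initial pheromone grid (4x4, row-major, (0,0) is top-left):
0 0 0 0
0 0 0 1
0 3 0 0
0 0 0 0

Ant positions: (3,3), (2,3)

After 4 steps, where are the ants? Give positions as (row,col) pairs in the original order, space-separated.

Step 1: ant0:(3,3)->N->(2,3) | ant1:(2,3)->N->(1,3)
  grid max=2 at (1,3)
Step 2: ant0:(2,3)->N->(1,3) | ant1:(1,3)->S->(2,3)
  grid max=3 at (1,3)
Step 3: ant0:(1,3)->S->(2,3) | ant1:(2,3)->N->(1,3)
  grid max=4 at (1,3)
Step 4: ant0:(2,3)->N->(1,3) | ant1:(1,3)->S->(2,3)
  grid max=5 at (1,3)

(1,3) (2,3)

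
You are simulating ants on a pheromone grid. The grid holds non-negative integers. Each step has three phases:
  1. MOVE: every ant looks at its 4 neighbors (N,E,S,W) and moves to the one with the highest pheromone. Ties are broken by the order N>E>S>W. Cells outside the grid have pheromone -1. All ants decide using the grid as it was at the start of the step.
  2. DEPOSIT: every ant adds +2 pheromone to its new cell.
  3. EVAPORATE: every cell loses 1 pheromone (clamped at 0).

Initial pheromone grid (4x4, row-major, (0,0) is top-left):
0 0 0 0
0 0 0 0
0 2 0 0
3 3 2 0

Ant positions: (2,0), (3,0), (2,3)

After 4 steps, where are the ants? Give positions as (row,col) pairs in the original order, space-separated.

Step 1: ant0:(2,0)->S->(3,0) | ant1:(3,0)->E->(3,1) | ant2:(2,3)->N->(1,3)
  grid max=4 at (3,0)
Step 2: ant0:(3,0)->E->(3,1) | ant1:(3,1)->W->(3,0) | ant2:(1,3)->N->(0,3)
  grid max=5 at (3,0)
Step 3: ant0:(3,1)->W->(3,0) | ant1:(3,0)->E->(3,1) | ant2:(0,3)->S->(1,3)
  grid max=6 at (3,0)
Step 4: ant0:(3,0)->E->(3,1) | ant1:(3,1)->W->(3,0) | ant2:(1,3)->N->(0,3)
  grid max=7 at (3,0)

(3,1) (3,0) (0,3)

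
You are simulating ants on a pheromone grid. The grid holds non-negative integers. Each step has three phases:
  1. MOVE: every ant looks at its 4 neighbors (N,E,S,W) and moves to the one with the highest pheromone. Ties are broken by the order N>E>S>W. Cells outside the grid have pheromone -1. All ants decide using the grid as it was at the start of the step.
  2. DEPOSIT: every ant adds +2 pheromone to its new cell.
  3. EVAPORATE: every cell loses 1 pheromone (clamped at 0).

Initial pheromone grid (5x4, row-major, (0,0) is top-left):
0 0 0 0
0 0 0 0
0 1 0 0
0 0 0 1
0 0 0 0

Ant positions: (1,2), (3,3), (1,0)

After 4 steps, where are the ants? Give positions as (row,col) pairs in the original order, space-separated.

Step 1: ant0:(1,2)->N->(0,2) | ant1:(3,3)->N->(2,3) | ant2:(1,0)->N->(0,0)
  grid max=1 at (0,0)
Step 2: ant0:(0,2)->E->(0,3) | ant1:(2,3)->N->(1,3) | ant2:(0,0)->E->(0,1)
  grid max=1 at (0,1)
Step 3: ant0:(0,3)->S->(1,3) | ant1:(1,3)->N->(0,3) | ant2:(0,1)->E->(0,2)
  grid max=2 at (0,3)
Step 4: ant0:(1,3)->N->(0,3) | ant1:(0,3)->S->(1,3) | ant2:(0,2)->E->(0,3)
  grid max=5 at (0,3)

(0,3) (1,3) (0,3)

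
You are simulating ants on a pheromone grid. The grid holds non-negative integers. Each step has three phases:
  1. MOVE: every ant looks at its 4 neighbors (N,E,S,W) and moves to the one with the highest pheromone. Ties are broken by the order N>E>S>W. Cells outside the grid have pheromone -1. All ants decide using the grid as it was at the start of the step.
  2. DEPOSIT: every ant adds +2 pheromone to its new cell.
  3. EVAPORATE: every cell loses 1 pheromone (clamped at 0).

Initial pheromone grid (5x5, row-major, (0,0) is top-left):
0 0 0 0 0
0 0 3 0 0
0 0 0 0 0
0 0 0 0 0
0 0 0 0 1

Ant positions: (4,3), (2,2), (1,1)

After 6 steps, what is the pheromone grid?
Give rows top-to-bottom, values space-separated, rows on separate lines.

After step 1: ants at (4,4),(1,2),(1,2)
  0 0 0 0 0
  0 0 6 0 0
  0 0 0 0 0
  0 0 0 0 0
  0 0 0 0 2
After step 2: ants at (3,4),(0,2),(0,2)
  0 0 3 0 0
  0 0 5 0 0
  0 0 0 0 0
  0 0 0 0 1
  0 0 0 0 1
After step 3: ants at (4,4),(1,2),(1,2)
  0 0 2 0 0
  0 0 8 0 0
  0 0 0 0 0
  0 0 0 0 0
  0 0 0 0 2
After step 4: ants at (3,4),(0,2),(0,2)
  0 0 5 0 0
  0 0 7 0 0
  0 0 0 0 0
  0 0 0 0 1
  0 0 0 0 1
After step 5: ants at (4,4),(1,2),(1,2)
  0 0 4 0 0
  0 0 10 0 0
  0 0 0 0 0
  0 0 0 0 0
  0 0 0 0 2
After step 6: ants at (3,4),(0,2),(0,2)
  0 0 7 0 0
  0 0 9 0 0
  0 0 0 0 0
  0 0 0 0 1
  0 0 0 0 1

0 0 7 0 0
0 0 9 0 0
0 0 0 0 0
0 0 0 0 1
0 0 0 0 1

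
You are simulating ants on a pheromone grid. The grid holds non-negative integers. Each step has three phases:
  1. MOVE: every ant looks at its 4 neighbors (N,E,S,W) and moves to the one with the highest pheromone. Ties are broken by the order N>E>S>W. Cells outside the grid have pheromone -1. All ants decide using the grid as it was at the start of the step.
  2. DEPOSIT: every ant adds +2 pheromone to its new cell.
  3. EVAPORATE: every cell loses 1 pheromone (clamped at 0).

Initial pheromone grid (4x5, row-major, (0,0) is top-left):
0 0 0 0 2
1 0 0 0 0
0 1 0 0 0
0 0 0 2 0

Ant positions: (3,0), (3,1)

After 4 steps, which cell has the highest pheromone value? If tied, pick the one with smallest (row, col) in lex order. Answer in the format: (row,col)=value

Step 1: ant0:(3,0)->N->(2,0) | ant1:(3,1)->N->(2,1)
  grid max=2 at (2,1)
Step 2: ant0:(2,0)->E->(2,1) | ant1:(2,1)->W->(2,0)
  grid max=3 at (2,1)
Step 3: ant0:(2,1)->W->(2,0) | ant1:(2,0)->E->(2,1)
  grid max=4 at (2,1)
Step 4: ant0:(2,0)->E->(2,1) | ant1:(2,1)->W->(2,0)
  grid max=5 at (2,1)
Final grid:
  0 0 0 0 0
  0 0 0 0 0
  4 5 0 0 0
  0 0 0 0 0
Max pheromone 5 at (2,1)

Answer: (2,1)=5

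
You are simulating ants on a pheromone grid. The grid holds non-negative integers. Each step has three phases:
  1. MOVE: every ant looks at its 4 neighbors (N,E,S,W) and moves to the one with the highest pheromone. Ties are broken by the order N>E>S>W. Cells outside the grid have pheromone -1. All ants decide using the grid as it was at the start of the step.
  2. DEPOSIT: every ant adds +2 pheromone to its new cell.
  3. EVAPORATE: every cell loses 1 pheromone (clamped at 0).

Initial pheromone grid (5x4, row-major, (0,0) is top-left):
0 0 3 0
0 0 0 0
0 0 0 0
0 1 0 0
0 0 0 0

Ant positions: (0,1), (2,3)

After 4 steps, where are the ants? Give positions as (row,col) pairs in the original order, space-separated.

Step 1: ant0:(0,1)->E->(0,2) | ant1:(2,3)->N->(1,3)
  grid max=4 at (0,2)
Step 2: ant0:(0,2)->E->(0,3) | ant1:(1,3)->N->(0,3)
  grid max=3 at (0,2)
Step 3: ant0:(0,3)->W->(0,2) | ant1:(0,3)->W->(0,2)
  grid max=6 at (0,2)
Step 4: ant0:(0,2)->E->(0,3) | ant1:(0,2)->E->(0,3)
  grid max=5 at (0,2)

(0,3) (0,3)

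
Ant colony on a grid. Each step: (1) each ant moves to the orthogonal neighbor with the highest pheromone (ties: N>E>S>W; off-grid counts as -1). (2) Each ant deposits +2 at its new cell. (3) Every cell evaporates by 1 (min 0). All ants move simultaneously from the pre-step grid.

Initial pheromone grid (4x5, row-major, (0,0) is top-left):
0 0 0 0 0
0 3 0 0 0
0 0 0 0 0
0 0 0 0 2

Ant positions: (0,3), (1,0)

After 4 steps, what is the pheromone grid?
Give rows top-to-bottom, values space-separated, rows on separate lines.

After step 1: ants at (0,4),(1,1)
  0 0 0 0 1
  0 4 0 0 0
  0 0 0 0 0
  0 0 0 0 1
After step 2: ants at (1,4),(0,1)
  0 1 0 0 0
  0 3 0 0 1
  0 0 0 0 0
  0 0 0 0 0
After step 3: ants at (0,4),(1,1)
  0 0 0 0 1
  0 4 0 0 0
  0 0 0 0 0
  0 0 0 0 0
After step 4: ants at (1,4),(0,1)
  0 1 0 0 0
  0 3 0 0 1
  0 0 0 0 0
  0 0 0 0 0

0 1 0 0 0
0 3 0 0 1
0 0 0 0 0
0 0 0 0 0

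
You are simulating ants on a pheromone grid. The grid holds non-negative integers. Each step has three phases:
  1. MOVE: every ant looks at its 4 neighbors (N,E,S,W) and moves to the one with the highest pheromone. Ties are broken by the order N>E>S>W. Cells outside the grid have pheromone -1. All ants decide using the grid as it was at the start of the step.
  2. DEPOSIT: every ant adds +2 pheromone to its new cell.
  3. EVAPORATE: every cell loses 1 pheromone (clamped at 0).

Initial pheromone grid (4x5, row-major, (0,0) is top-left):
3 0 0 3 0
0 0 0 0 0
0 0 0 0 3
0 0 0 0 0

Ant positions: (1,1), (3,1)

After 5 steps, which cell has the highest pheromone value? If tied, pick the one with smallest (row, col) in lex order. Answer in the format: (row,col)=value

Step 1: ant0:(1,1)->N->(0,1) | ant1:(3,1)->N->(2,1)
  grid max=2 at (0,0)
Step 2: ant0:(0,1)->W->(0,0) | ant1:(2,1)->N->(1,1)
  grid max=3 at (0,0)
Step 3: ant0:(0,0)->E->(0,1) | ant1:(1,1)->N->(0,1)
  grid max=3 at (0,1)
Step 4: ant0:(0,1)->W->(0,0) | ant1:(0,1)->W->(0,0)
  grid max=5 at (0,0)
Step 5: ant0:(0,0)->E->(0,1) | ant1:(0,0)->E->(0,1)
  grid max=5 at (0,1)
Final grid:
  4 5 0 0 0
  0 0 0 0 0
  0 0 0 0 0
  0 0 0 0 0
Max pheromone 5 at (0,1)

Answer: (0,1)=5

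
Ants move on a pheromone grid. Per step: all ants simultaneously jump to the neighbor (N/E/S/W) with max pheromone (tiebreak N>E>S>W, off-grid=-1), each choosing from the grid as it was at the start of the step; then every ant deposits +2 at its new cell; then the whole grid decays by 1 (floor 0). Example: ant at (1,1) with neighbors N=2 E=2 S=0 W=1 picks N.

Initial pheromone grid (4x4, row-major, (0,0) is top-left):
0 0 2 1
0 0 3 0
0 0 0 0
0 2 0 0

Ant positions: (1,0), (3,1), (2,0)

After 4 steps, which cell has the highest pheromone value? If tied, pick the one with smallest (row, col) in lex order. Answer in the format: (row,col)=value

Answer: (0,0)=4

Derivation:
Step 1: ant0:(1,0)->N->(0,0) | ant1:(3,1)->N->(2,1) | ant2:(2,0)->N->(1,0)
  grid max=2 at (1,2)
Step 2: ant0:(0,0)->S->(1,0) | ant1:(2,1)->S->(3,1) | ant2:(1,0)->N->(0,0)
  grid max=2 at (0,0)
Step 3: ant0:(1,0)->N->(0,0) | ant1:(3,1)->N->(2,1) | ant2:(0,0)->S->(1,0)
  grid max=3 at (0,0)
Step 4: ant0:(0,0)->S->(1,0) | ant1:(2,1)->S->(3,1) | ant2:(1,0)->N->(0,0)
  grid max=4 at (0,0)
Final grid:
  4 0 0 0
  4 0 0 0
  0 0 0 0
  0 2 0 0
Max pheromone 4 at (0,0)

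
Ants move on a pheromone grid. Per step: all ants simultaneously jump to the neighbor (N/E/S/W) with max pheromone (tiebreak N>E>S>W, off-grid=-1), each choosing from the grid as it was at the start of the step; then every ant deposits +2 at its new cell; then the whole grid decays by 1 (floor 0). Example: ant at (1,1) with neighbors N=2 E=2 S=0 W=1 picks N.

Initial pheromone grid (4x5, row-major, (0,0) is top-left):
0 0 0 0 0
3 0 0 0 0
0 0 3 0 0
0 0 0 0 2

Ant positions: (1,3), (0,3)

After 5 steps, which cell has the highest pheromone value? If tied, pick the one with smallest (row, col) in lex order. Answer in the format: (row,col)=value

Answer: (0,3)=5

Derivation:
Step 1: ant0:(1,3)->N->(0,3) | ant1:(0,3)->E->(0,4)
  grid max=2 at (1,0)
Step 2: ant0:(0,3)->E->(0,4) | ant1:(0,4)->W->(0,3)
  grid max=2 at (0,3)
Step 3: ant0:(0,4)->W->(0,3) | ant1:(0,3)->E->(0,4)
  grid max=3 at (0,3)
Step 4: ant0:(0,3)->E->(0,4) | ant1:(0,4)->W->(0,3)
  grid max=4 at (0,3)
Step 5: ant0:(0,4)->W->(0,3) | ant1:(0,3)->E->(0,4)
  grid max=5 at (0,3)
Final grid:
  0 0 0 5 5
  0 0 0 0 0
  0 0 0 0 0
  0 0 0 0 0
Max pheromone 5 at (0,3)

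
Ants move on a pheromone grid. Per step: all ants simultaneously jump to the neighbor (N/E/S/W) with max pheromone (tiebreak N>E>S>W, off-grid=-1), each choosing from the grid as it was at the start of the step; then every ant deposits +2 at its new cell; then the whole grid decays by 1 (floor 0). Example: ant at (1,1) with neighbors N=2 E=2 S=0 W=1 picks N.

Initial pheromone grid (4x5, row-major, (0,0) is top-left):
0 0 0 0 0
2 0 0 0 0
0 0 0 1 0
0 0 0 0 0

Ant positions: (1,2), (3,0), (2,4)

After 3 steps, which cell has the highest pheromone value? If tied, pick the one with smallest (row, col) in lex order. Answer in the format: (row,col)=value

Step 1: ant0:(1,2)->N->(0,2) | ant1:(3,0)->N->(2,0) | ant2:(2,4)->W->(2,3)
  grid max=2 at (2,3)
Step 2: ant0:(0,2)->E->(0,3) | ant1:(2,0)->N->(1,0) | ant2:(2,3)->N->(1,3)
  grid max=2 at (1,0)
Step 3: ant0:(0,3)->S->(1,3) | ant1:(1,0)->N->(0,0) | ant2:(1,3)->N->(0,3)
  grid max=2 at (0,3)
Final grid:
  1 0 0 2 0
  1 0 0 2 0
  0 0 0 0 0
  0 0 0 0 0
Max pheromone 2 at (0,3)

Answer: (0,3)=2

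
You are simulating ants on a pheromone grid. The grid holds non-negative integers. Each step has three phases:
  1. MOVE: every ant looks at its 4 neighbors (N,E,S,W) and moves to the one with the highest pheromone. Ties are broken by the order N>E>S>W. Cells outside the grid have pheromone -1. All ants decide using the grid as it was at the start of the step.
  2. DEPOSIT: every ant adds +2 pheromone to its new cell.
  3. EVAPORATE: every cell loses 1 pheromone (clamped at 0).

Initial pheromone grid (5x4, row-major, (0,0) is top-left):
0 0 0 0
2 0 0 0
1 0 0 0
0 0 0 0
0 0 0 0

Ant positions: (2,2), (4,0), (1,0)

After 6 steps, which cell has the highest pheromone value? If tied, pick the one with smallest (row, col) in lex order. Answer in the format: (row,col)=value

Answer: (2,0)=7

Derivation:
Step 1: ant0:(2,2)->N->(1,2) | ant1:(4,0)->N->(3,0) | ant2:(1,0)->S->(2,0)
  grid max=2 at (2,0)
Step 2: ant0:(1,2)->N->(0,2) | ant1:(3,0)->N->(2,0) | ant2:(2,0)->N->(1,0)
  grid max=3 at (2,0)
Step 3: ant0:(0,2)->E->(0,3) | ant1:(2,0)->N->(1,0) | ant2:(1,0)->S->(2,0)
  grid max=4 at (2,0)
Step 4: ant0:(0,3)->S->(1,3) | ant1:(1,0)->S->(2,0) | ant2:(2,0)->N->(1,0)
  grid max=5 at (2,0)
Step 5: ant0:(1,3)->N->(0,3) | ant1:(2,0)->N->(1,0) | ant2:(1,0)->S->(2,0)
  grid max=6 at (2,0)
Step 6: ant0:(0,3)->S->(1,3) | ant1:(1,0)->S->(2,0) | ant2:(2,0)->N->(1,0)
  grid max=7 at (2,0)
Final grid:
  0 0 0 0
  6 0 0 1
  7 0 0 0
  0 0 0 0
  0 0 0 0
Max pheromone 7 at (2,0)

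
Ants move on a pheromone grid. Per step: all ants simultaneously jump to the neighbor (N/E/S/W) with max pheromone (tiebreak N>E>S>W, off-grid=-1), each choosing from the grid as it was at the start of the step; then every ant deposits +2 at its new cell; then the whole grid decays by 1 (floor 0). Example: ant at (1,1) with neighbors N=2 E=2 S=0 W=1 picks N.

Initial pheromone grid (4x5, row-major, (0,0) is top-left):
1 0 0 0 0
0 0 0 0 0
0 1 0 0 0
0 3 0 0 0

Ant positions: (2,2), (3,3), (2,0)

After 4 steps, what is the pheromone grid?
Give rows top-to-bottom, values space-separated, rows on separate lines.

After step 1: ants at (2,1),(2,3),(2,1)
  0 0 0 0 0
  0 0 0 0 0
  0 4 0 1 0
  0 2 0 0 0
After step 2: ants at (3,1),(1,3),(3,1)
  0 0 0 0 0
  0 0 0 1 0
  0 3 0 0 0
  0 5 0 0 0
After step 3: ants at (2,1),(0,3),(2,1)
  0 0 0 1 0
  0 0 0 0 0
  0 6 0 0 0
  0 4 0 0 0
After step 4: ants at (3,1),(0,4),(3,1)
  0 0 0 0 1
  0 0 0 0 0
  0 5 0 0 0
  0 7 0 0 0

0 0 0 0 1
0 0 0 0 0
0 5 0 0 0
0 7 0 0 0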